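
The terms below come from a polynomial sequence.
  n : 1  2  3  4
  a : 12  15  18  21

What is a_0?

9

D1: 3, 3, 3
The first differences are constant at 3.
Work back: 12 − 3 = 9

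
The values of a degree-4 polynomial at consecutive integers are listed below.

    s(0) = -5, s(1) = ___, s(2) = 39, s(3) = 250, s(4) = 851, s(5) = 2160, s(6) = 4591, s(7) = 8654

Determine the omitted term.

-4

Using the last 6 terms:
Δ: 211  601  1309  2431  4063
Δ²: 390  708  1122  1632
Δ³: 318  414  510
Δ⁴: 96  96
Constant fourth difference = 96.
Extend backward: 318 − 96 = 222;  390 − 222 = 168;  211 − 168 = 43;  39 − 43 = -4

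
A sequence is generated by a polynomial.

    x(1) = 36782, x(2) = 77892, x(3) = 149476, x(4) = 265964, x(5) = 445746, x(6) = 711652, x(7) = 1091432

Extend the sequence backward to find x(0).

D1: 41110, 71584, 116488, 179782, 265906, 379780
D2: 30474, 44904, 63294, 86124, 113874
D3: 14430, 18390, 22830, 27750
D4: 3960, 4440, 4920
D5: 480, 480
The fifth differences are constant at 480.
Work back: 3960 − 480 = 3480;  14430 − 3480 = 10950;  30474 − 10950 = 19524;  41110 − 19524 = 21586;  36782 − 21586 = 15196

15196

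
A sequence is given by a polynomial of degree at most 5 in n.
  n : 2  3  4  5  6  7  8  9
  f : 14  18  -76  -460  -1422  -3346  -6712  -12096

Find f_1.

4  -94  -384  -962  -1924  -3366  -5384
-98  -290  -578  -962  -1442  -2018
-192  -288  -384  -480  -576
-96  -96  -96  -96
The fourth differences are constant at -96.
Work back: -192 + 96 = -96;  -98 + 96 = -2;  4 + 2 = 6;  14 − 6 = 8

8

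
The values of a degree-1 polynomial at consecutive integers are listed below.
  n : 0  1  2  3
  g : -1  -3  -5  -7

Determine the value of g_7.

-15

D1: -2, -2, -2
Constant first difference = -2, so extend:
-7 − 2 = -9
-9 − 2 = -11
-11 − 2 = -13
-13 − 2 = -15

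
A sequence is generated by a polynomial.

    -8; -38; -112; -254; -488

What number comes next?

D1: -30 , -74 , -142 , -234
D2: -44 , -68 , -92
D3: -24 , -24
Constant third difference = -24, so extend:
-92 − 24 = -116;  -234 − 116 = -350;  -488 − 350 = -838

-838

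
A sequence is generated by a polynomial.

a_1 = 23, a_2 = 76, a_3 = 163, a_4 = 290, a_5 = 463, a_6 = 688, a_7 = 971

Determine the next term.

1318

First differences: 53, 87, 127, 173, 225, 283
Second differences: 34, 40, 46, 52, 58
Third differences: 6, 6, 6, 6
The third differences are constant (6).
58 + 6 = 64;  283 + 64 = 347;  971 + 347 = 1318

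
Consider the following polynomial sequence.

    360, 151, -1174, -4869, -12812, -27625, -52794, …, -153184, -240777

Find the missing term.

-92789

Using the first 7 terms:
Δ: -209  -1325  -3695  -7943  -14813  -25169
Δ²: -1116  -2370  -4248  -6870  -10356
Δ³: -1254  -1878  -2622  -3486
Δ⁴: -624  -744  -864
Δ⁵: -120  -120
Constant fifth difference = -120.
Extend forward: -864 − 120 = -984;  -3486 − 984 = -4470;  -10356 − 4470 = -14826;  -25169 − 14826 = -39995;  -52794 − 39995 = -92789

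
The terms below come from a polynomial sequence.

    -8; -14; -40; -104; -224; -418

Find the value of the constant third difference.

-18

D1: -6, -26, -64, -120, -194
D2: -20, -38, -56, -74
D3: -18, -18, -18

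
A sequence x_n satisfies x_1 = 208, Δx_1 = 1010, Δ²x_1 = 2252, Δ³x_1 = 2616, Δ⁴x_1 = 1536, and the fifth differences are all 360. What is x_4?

12610

Build the table forward from the leading diagonal:
D5: 360, 360, 360, 360
D4: 1536, 1896, 2256, 2616
D3: 2616, 4152, 6048, 8304
D2: 2252, 4868, 9020, 15068
D1: 1010, 3262, 8130, 17150
x: 208, 1218, 4480, 12610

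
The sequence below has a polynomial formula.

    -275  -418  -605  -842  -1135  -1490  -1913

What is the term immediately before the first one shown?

-170

D1: -143  -187  -237  -293  -355  -423
D2: -44  -50  -56  -62  -68
D3: -6  -6  -6  -6
The third differences are constant at -6.
Work back: -44 + 6 = -38;  -143 + 38 = -105;  -275 + 105 = -170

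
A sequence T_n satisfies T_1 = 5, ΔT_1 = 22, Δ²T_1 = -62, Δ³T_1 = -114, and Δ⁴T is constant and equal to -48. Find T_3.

Build the table forward from the leading diagonal:
Fourth differences: -48  -48  -48
Third differences: -114  -162  -210
Second differences: -62  -176  -338
First differences: 22  -40  -216
T: 5  27  -13

-13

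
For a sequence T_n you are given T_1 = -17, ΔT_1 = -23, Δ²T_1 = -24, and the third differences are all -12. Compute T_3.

Build the table forward from the leading diagonal:
D3: -12, -12, -12
D2: -24, -36, -48
D1: -23, -47, -83
T: -17, -40, -87

-87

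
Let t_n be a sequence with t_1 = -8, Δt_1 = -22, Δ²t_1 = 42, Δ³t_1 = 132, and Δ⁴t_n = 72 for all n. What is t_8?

7860

Build the table forward from the leading diagonal:
Δ⁴: 72  72  72  72  72  72  72  72
Δ³: 132  204  276  348  420  492  564  636
Δ²: 42  174  378  654  1002  1422  1914  2478
Δ: -22  20  194  572  1226  2228  3650  5564
t: -8  -30  -10  184  756  1982  4210  7860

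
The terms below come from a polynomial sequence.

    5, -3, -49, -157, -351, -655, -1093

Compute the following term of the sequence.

First differences: -8, -46, -108, -194, -304, -438
Second differences: -38, -62, -86, -110, -134
Third differences: -24, -24, -24, -24
Constant third difference = -24, so extend:
-134 − 24 = -158;  -438 − 158 = -596;  -1093 − 596 = -1689

-1689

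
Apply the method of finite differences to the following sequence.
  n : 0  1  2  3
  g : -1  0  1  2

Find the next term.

D1: 1  1  1
The first differences are constant (1).
2 + 1 = 3

3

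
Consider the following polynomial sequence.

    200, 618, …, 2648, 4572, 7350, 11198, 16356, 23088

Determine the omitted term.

1386

Using the last 6 terms:
Δ: 1924, 2778, 3848, 5158, 6732
Δ²: 854, 1070, 1310, 1574
Δ³: 216, 240, 264
Δ⁴: 24, 24
Constant fourth difference = 24.
Extend backward: 216 − 24 = 192;  854 − 192 = 662;  1924 − 662 = 1262;  2648 − 1262 = 1386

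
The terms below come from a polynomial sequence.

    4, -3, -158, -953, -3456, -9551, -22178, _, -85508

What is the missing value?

-45573

Using the first 7 terms:
First differences: -7, -155, -795, -2503, -6095, -12627
Second differences: -148, -640, -1708, -3592, -6532
Third differences: -492, -1068, -1884, -2940
Fourth differences: -576, -816, -1056
Fifth differences: -240, -240
Constant fifth difference = -240.
Extend forward: -1056 − 240 = -1296;  -2940 − 1296 = -4236;  -6532 − 4236 = -10768;  -12627 − 10768 = -23395;  -22178 − 23395 = -45573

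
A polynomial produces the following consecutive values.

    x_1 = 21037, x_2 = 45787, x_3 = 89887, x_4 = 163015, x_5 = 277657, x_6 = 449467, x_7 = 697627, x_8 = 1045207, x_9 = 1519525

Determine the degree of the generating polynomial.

First differences: 24750, 44100, 73128, 114642, 171810, 248160, 347580, 474318
Second differences: 19350, 29028, 41514, 57168, 76350, 99420, 126738
Third differences: 9678, 12486, 15654, 19182, 23070, 27318
Fourth differences: 2808, 3168, 3528, 3888, 4248
Fifth differences: 360, 360, 360, 360
The fifth differences are constant, so the polynomial has degree 5.

5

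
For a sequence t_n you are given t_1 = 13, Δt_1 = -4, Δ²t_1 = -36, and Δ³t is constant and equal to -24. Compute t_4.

Build the table forward from the leading diagonal:
Δ³: -24, -24, -24, -24
Δ²: -36, -60, -84, -108
Δ: -4, -40, -100, -184
t: 13, 9, -31, -131

-131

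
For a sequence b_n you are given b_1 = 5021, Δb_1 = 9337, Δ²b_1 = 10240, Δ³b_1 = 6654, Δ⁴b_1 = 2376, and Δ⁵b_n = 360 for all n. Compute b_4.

70406

Build the table forward from the leading diagonal:
Fifth differences: 360  360  360  360
Fourth differences: 2376  2736  3096  3456
Third differences: 6654  9030  11766  14862
Second differences: 10240  16894  25924  37690
First differences: 9337  19577  36471  62395
b: 5021  14358  33935  70406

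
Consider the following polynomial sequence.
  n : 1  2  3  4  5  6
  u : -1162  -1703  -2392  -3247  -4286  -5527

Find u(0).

-751

Δ: -541, -689, -855, -1039, -1241
Δ²: -148, -166, -184, -202
Δ³: -18, -18, -18
The third differences are constant at -18.
Work back: -148 + 18 = -130;  -541 + 130 = -411;  -1162 + 411 = -751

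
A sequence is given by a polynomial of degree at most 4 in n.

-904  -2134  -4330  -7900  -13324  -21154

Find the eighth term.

-46600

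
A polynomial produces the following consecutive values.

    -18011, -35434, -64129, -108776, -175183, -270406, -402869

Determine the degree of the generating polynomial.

-17423, -28695, -44647, -66407, -95223, -132463
-11272, -15952, -21760, -28816, -37240
-4680, -5808, -7056, -8424
-1128, -1248, -1368
-120, -120
The fifth differences are constant, so the polynomial has degree 5.

5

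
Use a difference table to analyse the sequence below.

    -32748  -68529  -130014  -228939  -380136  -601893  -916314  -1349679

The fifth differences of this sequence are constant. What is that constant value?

First differences: -35781, -61485, -98925, -151197, -221757, -314421, -433365
Second differences: -25704, -37440, -52272, -70560, -92664, -118944
Third differences: -11736, -14832, -18288, -22104, -26280
Fourth differences: -3096, -3456, -3816, -4176
Fifth differences: -360, -360, -360

-360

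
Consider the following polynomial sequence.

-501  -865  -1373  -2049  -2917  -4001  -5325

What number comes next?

-6913

First differences: -364 , -508 , -676 , -868 , -1084 , -1324
Second differences: -144 , -168 , -192 , -216 , -240
Third differences: -24 , -24 , -24 , -24
The third differences are constant (-24).
-240 − 24 = -264;  -1324 − 264 = -1588;  -5325 − 1588 = -6913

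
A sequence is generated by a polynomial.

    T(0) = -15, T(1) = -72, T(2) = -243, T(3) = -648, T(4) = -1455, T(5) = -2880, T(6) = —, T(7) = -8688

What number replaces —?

Using the first 6 terms:
Δ: -57, -171, -405, -807, -1425
Δ²: -114, -234, -402, -618
Δ³: -120, -168, -216
Δ⁴: -48, -48
Constant fourth difference = -48.
Extend forward: -216 − 48 = -264;  -618 − 264 = -882;  -1425 − 882 = -2307;  -2880 − 2307 = -5187

-5187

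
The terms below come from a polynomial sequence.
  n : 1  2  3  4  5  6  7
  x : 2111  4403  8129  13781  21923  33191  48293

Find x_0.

833

2292  3726  5652  8142  11268  15102
1434  1926  2490  3126  3834
492  564  636  708
72  72  72
The fourth differences are constant at 72.
Work back: 492 − 72 = 420;  1434 − 420 = 1014;  2292 − 1014 = 1278;  2111 − 1278 = 833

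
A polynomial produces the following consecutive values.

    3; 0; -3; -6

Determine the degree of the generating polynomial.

1

Δ: -3, -3, -3
The first differences are constant, so the polynomial has degree 1.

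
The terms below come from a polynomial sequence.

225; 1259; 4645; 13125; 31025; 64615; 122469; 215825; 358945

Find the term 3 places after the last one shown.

1282429

Δ: 1034 , 3386 , 8480 , 17900 , 33590 , 57854 , 93356 , 143120
Δ²: 2352 , 5094 , 9420 , 15690 , 24264 , 35502 , 49764
Δ³: 2742 , 4326 , 6270 , 8574 , 11238 , 14262
Δ⁴: 1584 , 1944 , 2304 , 2664 , 3024
Δ⁵: 360 , 360 , 360 , 360
Fifth differences constant at 360.
3024 + 360 = 3384;  14262 + 3384 = 17646;  49764 + 17646 = 67410;  143120 + 67410 = 210530;  358945 + 210530 = 569475
3384 + 360 = 3744;  17646 + 3744 = 21390;  67410 + 21390 = 88800;  210530 + 88800 = 299330;  569475 + 299330 = 868805
3744 + 360 = 4104;  21390 + 4104 = 25494;  88800 + 25494 = 114294;  299330 + 114294 = 413624;  868805 + 413624 = 1282429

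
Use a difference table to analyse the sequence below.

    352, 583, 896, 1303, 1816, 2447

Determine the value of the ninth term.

5168

231  313  407  513  631
82  94  106  118
12  12  12
The third differences are constant (12).
118 + 12 = 130;  631 + 130 = 761;  2447 + 761 = 3208
130 + 12 = 142;  761 + 142 = 903;  3208 + 903 = 4111
142 + 12 = 154;  903 + 154 = 1057;  4111 + 1057 = 5168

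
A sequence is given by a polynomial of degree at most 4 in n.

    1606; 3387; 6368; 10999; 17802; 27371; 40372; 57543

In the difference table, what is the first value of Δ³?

Δ: 1781, 2981, 4631, 6803, 9569, 13001, 17171
Δ²: 1200, 1650, 2172, 2766, 3432, 4170
Δ³: 450, 522, 594, 666, 738
Δ⁴: 72, 72, 72, 72

450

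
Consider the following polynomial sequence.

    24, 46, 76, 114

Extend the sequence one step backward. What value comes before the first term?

First differences: 22  30  38
Second differences: 8  8
The second differences are constant at 8.
Work back: 22 − 8 = 14;  24 − 14 = 10

10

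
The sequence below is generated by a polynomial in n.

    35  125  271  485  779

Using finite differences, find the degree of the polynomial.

First differences: 90, 146, 214, 294
Second differences: 56, 68, 80
Third differences: 12, 12
The third differences are constant, so the polynomial has degree 3.

3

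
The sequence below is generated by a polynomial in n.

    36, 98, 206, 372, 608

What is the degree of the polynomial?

First differences: 62, 108, 166, 236
Second differences: 46, 58, 70
Third differences: 12, 12
The third differences are constant, so the polynomial has degree 3.

3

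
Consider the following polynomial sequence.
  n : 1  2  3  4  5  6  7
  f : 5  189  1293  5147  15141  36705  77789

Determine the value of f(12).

184, 1104, 3854, 9994, 21564, 41084
920, 2750, 6140, 11570, 19520
1830, 3390, 5430, 7950
1560, 2040, 2520
480, 480
Constant fifth difference = 480, so extend:
2520 + 480 = 3000;  7950 + 3000 = 10950;  19520 + 10950 = 30470;  41084 + 30470 = 71554;  77789 + 71554 = 149343
3000 + 480 = 3480;  10950 + 3480 = 14430;  30470 + 14430 = 44900;  71554 + 44900 = 116454;  149343 + 116454 = 265797
3480 + 480 = 3960;  14430 + 3960 = 18390;  44900 + 18390 = 63290;  116454 + 63290 = 179744;  265797 + 179744 = 445541
3960 + 480 = 4440;  18390 + 4440 = 22830;  63290 + 22830 = 86120;  179744 + 86120 = 265864;  445541 + 265864 = 711405
4440 + 480 = 4920;  22830 + 4920 = 27750;  86120 + 27750 = 113870;  265864 + 113870 = 379734;  711405 + 379734 = 1091139

1091139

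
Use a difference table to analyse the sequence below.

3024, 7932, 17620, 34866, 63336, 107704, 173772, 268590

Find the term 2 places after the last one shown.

579636

D1: 4908  9688  17246  28470  44368  66068  94818
D2: 4780  7558  11224  15898  21700  28750
D3: 2778  3666  4674  5802  7050
D4: 888  1008  1128  1248
D5: 120  120  120
Fifth differences constant at 120.
1248 + 120 = 1368;  7050 + 1368 = 8418;  28750 + 8418 = 37168;  94818 + 37168 = 131986;  268590 + 131986 = 400576
1368 + 120 = 1488;  8418 + 1488 = 9906;  37168 + 9906 = 47074;  131986 + 47074 = 179060;  400576 + 179060 = 579636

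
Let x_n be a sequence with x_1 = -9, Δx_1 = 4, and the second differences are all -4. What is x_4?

-9

Build the table forward from the leading diagonal:
Second differences: -4  -4  -4  -4
First differences: 4  0  -4  -8
x: -9  -5  -5  -9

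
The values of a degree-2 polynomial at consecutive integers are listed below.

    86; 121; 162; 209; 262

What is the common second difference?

6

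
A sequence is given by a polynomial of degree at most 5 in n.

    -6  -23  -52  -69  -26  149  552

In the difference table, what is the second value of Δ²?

Δ: -17, -29, -17, 43, 175, 403
Δ²: -12, 12, 60, 132, 228
Δ³: 24, 48, 72, 96
Δ⁴: 24, 24, 24

12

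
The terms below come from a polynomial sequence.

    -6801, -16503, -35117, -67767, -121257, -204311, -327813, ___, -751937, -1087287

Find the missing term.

Using the first 7 terms:
D1: -9702, -18614, -32650, -53490, -83054, -123502
D2: -8912, -14036, -20840, -29564, -40448
D3: -5124, -6804, -8724, -10884
D4: -1680, -1920, -2160
D5: -240, -240
Constant fifth difference = -240.
Extend forward: -2160 − 240 = -2400;  -10884 − 2400 = -13284;  -40448 − 13284 = -53732;  -123502 − 53732 = -177234;  -327813 − 177234 = -505047

-505047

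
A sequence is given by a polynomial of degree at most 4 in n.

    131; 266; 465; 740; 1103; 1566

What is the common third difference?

12

D1: 135, 199, 275, 363, 463
D2: 64, 76, 88, 100
D3: 12, 12, 12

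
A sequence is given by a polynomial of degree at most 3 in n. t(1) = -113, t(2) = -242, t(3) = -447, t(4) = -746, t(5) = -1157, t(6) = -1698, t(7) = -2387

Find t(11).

First differences: -129  -205  -299  -411  -541  -689
Second differences: -76  -94  -112  -130  -148
Third differences: -18  -18  -18  -18
Third differences constant at -18.
-148 − 18 = -166;  -689 − 166 = -855;  -2387 − 855 = -3242
-166 − 18 = -184;  -855 − 184 = -1039;  -3242 − 1039 = -4281
-184 − 18 = -202;  -1039 − 202 = -1241;  -4281 − 1241 = -5522
-202 − 18 = -220;  -1241 − 220 = -1461;  -5522 − 1461 = -6983

-6983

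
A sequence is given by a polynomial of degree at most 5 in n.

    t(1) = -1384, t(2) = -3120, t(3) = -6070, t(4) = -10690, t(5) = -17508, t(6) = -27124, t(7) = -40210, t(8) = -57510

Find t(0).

-1736, -2950, -4620, -6818, -9616, -13086, -17300
-1214, -1670, -2198, -2798, -3470, -4214
-456, -528, -600, -672, -744
-72, -72, -72, -72
The fourth differences are constant at -72.
Work back: -456 + 72 = -384;  -1214 + 384 = -830;  -1736 + 830 = -906;  -1384 + 906 = -478

-478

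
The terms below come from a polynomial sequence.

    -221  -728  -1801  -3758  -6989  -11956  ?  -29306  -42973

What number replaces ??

-19193

Using the first 6 terms:
Δ: -507, -1073, -1957, -3231, -4967
Δ²: -566, -884, -1274, -1736
Δ³: -318, -390, -462
Δ⁴: -72, -72
Constant fourth difference = -72.
Extend forward: -462 − 72 = -534;  -1736 − 534 = -2270;  -4967 − 2270 = -7237;  -11956 − 7237 = -19193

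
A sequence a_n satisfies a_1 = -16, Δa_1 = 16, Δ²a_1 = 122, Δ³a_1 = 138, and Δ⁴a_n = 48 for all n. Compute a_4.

Build the table forward from the leading diagonal:
D4: 48, 48, 48, 48
D3: 138, 186, 234, 282
D2: 122, 260, 446, 680
D1: 16, 138, 398, 844
a: -16, 0, 138, 536

536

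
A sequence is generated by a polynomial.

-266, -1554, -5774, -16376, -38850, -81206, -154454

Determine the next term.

-273084

-1288, -4220, -10602, -22474, -42356, -73248
-2932, -6382, -11872, -19882, -30892
-3450, -5490, -8010, -11010
-2040, -2520, -3000
-480, -480
Constant fifth difference = -480, so extend:
-3000 − 480 = -3480;  -11010 − 3480 = -14490;  -30892 − 14490 = -45382;  -73248 − 45382 = -118630;  -154454 − 118630 = -273084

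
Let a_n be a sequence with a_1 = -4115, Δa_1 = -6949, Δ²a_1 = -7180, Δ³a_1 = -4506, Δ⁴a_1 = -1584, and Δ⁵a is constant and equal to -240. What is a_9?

-637403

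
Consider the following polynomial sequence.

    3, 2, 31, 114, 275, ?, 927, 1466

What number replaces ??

Using the first 5 terms:
First differences: -1  29  83  161
Second differences: 30  54  78
Third differences: 24  24
Constant third difference = 24.
Extend forward: 78 + 24 = 102;  161 + 102 = 263;  275 + 263 = 538

538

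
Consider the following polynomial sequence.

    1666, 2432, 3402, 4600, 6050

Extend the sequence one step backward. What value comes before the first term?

First differences: 766  970  1198  1450
Second differences: 204  228  252
Third differences: 24  24
The third differences are constant at 24.
Work back: 204 − 24 = 180;  766 − 180 = 586;  1666 − 586 = 1080

1080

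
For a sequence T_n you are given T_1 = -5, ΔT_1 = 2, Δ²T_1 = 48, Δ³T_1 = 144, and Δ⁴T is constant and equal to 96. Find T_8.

Build the table forward from the leading diagonal:
Δ⁴: 96, 96, 96, 96, 96, 96, 96, 96
Δ³: 144, 240, 336, 432, 528, 624, 720, 816
Δ²: 48, 192, 432, 768, 1200, 1728, 2352, 3072
Δ: 2, 50, 242, 674, 1442, 2642, 4370, 6722
T: -5, -3, 47, 289, 963, 2405, 5047, 9417

9417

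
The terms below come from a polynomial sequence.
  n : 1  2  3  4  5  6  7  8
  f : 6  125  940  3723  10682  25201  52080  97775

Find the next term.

D1: 119  815  2783  6959  14519  26879  45695
D2: 696  1968  4176  7560  12360  18816
D3: 1272  2208  3384  4800  6456
D4: 936  1176  1416  1656
D5: 240  240  240
Constant fifth difference = 240, so extend:
1656 + 240 = 1896;  6456 + 1896 = 8352;  18816 + 8352 = 27168;  45695 + 27168 = 72863;  97775 + 72863 = 170638

170638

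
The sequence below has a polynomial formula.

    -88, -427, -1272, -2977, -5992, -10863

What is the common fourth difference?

-96

D1: -339, -845, -1705, -3015, -4871
D2: -506, -860, -1310, -1856
D3: -354, -450, -546
D4: -96, -96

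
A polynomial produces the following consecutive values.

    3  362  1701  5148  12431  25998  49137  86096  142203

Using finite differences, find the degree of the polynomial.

Δ: 359, 1339, 3447, 7283, 13567, 23139, 36959, 56107
Δ²: 980, 2108, 3836, 6284, 9572, 13820, 19148
Δ³: 1128, 1728, 2448, 3288, 4248, 5328
Δ⁴: 600, 720, 840, 960, 1080
Δ⁵: 120, 120, 120, 120
The fifth differences are constant, so the polynomial has degree 5.

5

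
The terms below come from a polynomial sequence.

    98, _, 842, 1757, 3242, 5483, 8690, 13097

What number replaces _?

335

Using the last 6 terms:
915, 1485, 2241, 3207, 4407
570, 756, 966, 1200
186, 210, 234
24, 24
Constant fourth difference = 24.
Extend backward: 186 − 24 = 162;  570 − 162 = 408;  915 − 408 = 507;  842 − 507 = 335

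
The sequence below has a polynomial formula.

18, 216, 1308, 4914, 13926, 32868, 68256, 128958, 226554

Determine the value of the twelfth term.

904746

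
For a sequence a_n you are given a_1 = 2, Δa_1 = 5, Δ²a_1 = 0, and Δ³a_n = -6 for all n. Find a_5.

-2

Build the table forward from the leading diagonal:
D3: -6, -6, -6, -6, -6
D2: 0, -6, -12, -18, -24
D1: 5, 5, -1, -13, -31
a: 2, 7, 12, 11, -2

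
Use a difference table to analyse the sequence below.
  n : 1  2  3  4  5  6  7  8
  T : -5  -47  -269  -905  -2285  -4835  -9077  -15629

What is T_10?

First differences: -42, -222, -636, -1380, -2550, -4242, -6552
Second differences: -180, -414, -744, -1170, -1692, -2310
Third differences: -234, -330, -426, -522, -618
Fourth differences: -96, -96, -96, -96
The fourth differences are constant (-96).
-618 − 96 = -714;  -2310 − 714 = -3024;  -6552 − 3024 = -9576;  -15629 − 9576 = -25205
-714 − 96 = -810;  -3024 − 810 = -3834;  -9576 − 3834 = -13410;  -25205 − 13410 = -38615

-38615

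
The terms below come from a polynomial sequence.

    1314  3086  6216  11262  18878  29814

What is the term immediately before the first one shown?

Δ: 1772, 3130, 5046, 7616, 10936
Δ²: 1358, 1916, 2570, 3320
Δ³: 558, 654, 750
Δ⁴: 96, 96
The fourth differences are constant at 96.
Work back: 558 − 96 = 462;  1358 − 462 = 896;  1772 − 896 = 876;  1314 − 876 = 438

438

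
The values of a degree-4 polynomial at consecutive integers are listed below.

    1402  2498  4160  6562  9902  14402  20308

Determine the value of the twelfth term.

D1: 1096 , 1662 , 2402 , 3340 , 4500 , 5906
D2: 566 , 740 , 938 , 1160 , 1406
D3: 174 , 198 , 222 , 246
D4: 24 , 24 , 24
Constant fourth difference = 24, so extend:
246 + 24 = 270;  1406 + 270 = 1676;  5906 + 1676 = 7582;  20308 + 7582 = 27890
270 + 24 = 294;  1676 + 294 = 1970;  7582 + 1970 = 9552;  27890 + 9552 = 37442
294 + 24 = 318;  1970 + 318 = 2288;  9552 + 2288 = 11840;  37442 + 11840 = 49282
318 + 24 = 342;  2288 + 342 = 2630;  11840 + 2630 = 14470;  49282 + 14470 = 63752
342 + 24 = 366;  2630 + 366 = 2996;  14470 + 2996 = 17466;  63752 + 17466 = 81218

81218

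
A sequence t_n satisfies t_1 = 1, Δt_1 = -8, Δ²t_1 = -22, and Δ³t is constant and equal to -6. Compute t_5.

-187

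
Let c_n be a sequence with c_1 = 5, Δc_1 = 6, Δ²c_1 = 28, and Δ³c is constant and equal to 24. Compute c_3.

45

Build the table forward from the leading diagonal:
Δ³: 24  24  24
Δ²: 28  52  76
Δ: 6  34  86
c: 5  11  45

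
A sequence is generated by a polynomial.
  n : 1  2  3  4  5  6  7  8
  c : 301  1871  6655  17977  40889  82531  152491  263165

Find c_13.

2103025

1570  4784  11322  22912  41642  69960  110674
3214  6538  11590  18730  28318  40714
3324  5052  7140  9588  12396
1728  2088  2448  2808
360  360  360
Fifth differences constant at 360.
2808 + 360 = 3168;  12396 + 3168 = 15564;  40714 + 15564 = 56278;  110674 + 56278 = 166952;  263165 + 166952 = 430117
3168 + 360 = 3528;  15564 + 3528 = 19092;  56278 + 19092 = 75370;  166952 + 75370 = 242322;  430117 + 242322 = 672439
3528 + 360 = 3888;  19092 + 3888 = 22980;  75370 + 22980 = 98350;  242322 + 98350 = 340672;  672439 + 340672 = 1013111
3888 + 360 = 4248;  22980 + 4248 = 27228;  98350 + 27228 = 125578;  340672 + 125578 = 466250;  1013111 + 466250 = 1479361
4248 + 360 = 4608;  27228 + 4608 = 31836;  125578 + 31836 = 157414;  466250 + 157414 = 623664;  1479361 + 623664 = 2103025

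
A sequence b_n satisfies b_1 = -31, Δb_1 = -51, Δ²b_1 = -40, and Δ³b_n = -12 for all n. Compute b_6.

-806

Build the table forward from the leading diagonal:
D3: -12  -12  -12  -12  -12  -12
D2: -40  -52  -64  -76  -88  -100
D1: -51  -91  -143  -207  -283  -371
b: -31  -82  -173  -316  -523  -806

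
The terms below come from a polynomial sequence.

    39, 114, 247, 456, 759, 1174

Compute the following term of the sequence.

First differences: 75, 133, 209, 303, 415
Second differences: 58, 76, 94, 112
Third differences: 18, 18, 18
Constant third difference = 18, so extend:
112 + 18 = 130;  415 + 130 = 545;  1174 + 545 = 1719

1719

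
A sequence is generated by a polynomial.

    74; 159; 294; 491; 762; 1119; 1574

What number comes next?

2139

Δ: 85  135  197  271  357  455
Δ²: 50  62  74  86  98
Δ³: 12  12  12  12
Third differences constant at 12.
98 + 12 = 110;  455 + 110 = 565;  1574 + 565 = 2139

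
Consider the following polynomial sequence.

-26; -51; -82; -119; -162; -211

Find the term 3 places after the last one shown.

-394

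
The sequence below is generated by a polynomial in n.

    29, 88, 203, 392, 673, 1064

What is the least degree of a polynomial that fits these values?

3

D1: 59, 115, 189, 281, 391
D2: 56, 74, 92, 110
D3: 18, 18, 18
The third differences are constant, so the polynomial has degree 3.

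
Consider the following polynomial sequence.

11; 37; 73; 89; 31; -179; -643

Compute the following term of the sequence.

-1487

D1: 26, 36, 16, -58, -210, -464
D2: 10, -20, -74, -152, -254
D3: -30, -54, -78, -102
D4: -24, -24, -24
Fourth differences constant at -24.
-102 − 24 = -126;  -254 − 126 = -380;  -464 − 380 = -844;  -643 − 844 = -1487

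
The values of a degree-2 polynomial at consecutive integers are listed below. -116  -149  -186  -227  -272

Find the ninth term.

-33  -37  -41  -45
-4  -4  -4
The second differences are constant (-4).
-45 − 4 = -49;  -272 − 49 = -321
-49 − 4 = -53;  -321 − 53 = -374
-53 − 4 = -57;  -374 − 57 = -431
-57 − 4 = -61;  -431 − 61 = -492

-492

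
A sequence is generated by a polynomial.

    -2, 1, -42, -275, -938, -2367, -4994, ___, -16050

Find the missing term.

-9347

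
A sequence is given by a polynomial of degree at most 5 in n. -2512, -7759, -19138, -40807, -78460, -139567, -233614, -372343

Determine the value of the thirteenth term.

-2335348

-5247 , -11379 , -21669 , -37653 , -61107 , -94047 , -138729
-6132 , -10290 , -15984 , -23454 , -32940 , -44682
-4158 , -5694 , -7470 , -9486 , -11742
-1536 , -1776 , -2016 , -2256
-240 , -240 , -240
Constant fifth difference = -240, so extend:
-2256 − 240 = -2496;  -11742 − 2496 = -14238;  -44682 − 14238 = -58920;  -138729 − 58920 = -197649;  -372343 − 197649 = -569992
-2496 − 240 = -2736;  -14238 − 2736 = -16974;  -58920 − 16974 = -75894;  -197649 − 75894 = -273543;  -569992 − 273543 = -843535
-2736 − 240 = -2976;  -16974 − 2976 = -19950;  -75894 − 19950 = -95844;  -273543 − 95844 = -369387;  -843535 − 369387 = -1212922
-2976 − 240 = -3216;  -19950 − 3216 = -23166;  -95844 − 23166 = -119010;  -369387 − 119010 = -488397;  -1212922 − 488397 = -1701319
-3216 − 240 = -3456;  -23166 − 3456 = -26622;  -119010 − 26622 = -145632;  -488397 − 145632 = -634029;  -1701319 − 634029 = -2335348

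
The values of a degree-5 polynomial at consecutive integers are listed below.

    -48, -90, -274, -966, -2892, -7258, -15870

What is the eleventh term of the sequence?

-156618

D1: -42  -184  -692  -1926  -4366  -8612
D2: -142  -508  -1234  -2440  -4246
D3: -366  -726  -1206  -1806
D4: -360  -480  -600
D5: -120  -120
Constant fifth difference = -120, so extend:
-600 − 120 = -720;  -1806 − 720 = -2526;  -4246 − 2526 = -6772;  -8612 − 6772 = -15384;  -15870 − 15384 = -31254
-720 − 120 = -840;  -2526 − 840 = -3366;  -6772 − 3366 = -10138;  -15384 − 10138 = -25522;  -31254 − 25522 = -56776
-840 − 120 = -960;  -3366 − 960 = -4326;  -10138 − 4326 = -14464;  -25522 − 14464 = -39986;  -56776 − 39986 = -96762
-960 − 120 = -1080;  -4326 − 1080 = -5406;  -14464 − 5406 = -19870;  -39986 − 19870 = -59856;  -96762 − 59856 = -156618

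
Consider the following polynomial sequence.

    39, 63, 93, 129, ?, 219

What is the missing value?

Using the first 4 terms:
Δ: 24, 30, 36
Δ²: 6, 6
Constant second difference = 6.
Extend forward: 36 + 6 = 42;  129 + 42 = 171

171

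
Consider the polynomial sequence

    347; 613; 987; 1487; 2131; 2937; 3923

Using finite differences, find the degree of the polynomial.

3

266, 374, 500, 644, 806, 986
108, 126, 144, 162, 180
18, 18, 18, 18
The third differences are constant, so the polynomial has degree 3.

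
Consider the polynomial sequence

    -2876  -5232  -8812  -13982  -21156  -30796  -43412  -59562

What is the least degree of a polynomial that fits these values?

4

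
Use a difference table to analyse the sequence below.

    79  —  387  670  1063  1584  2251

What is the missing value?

Using the last 5 terms:
First differences: 283, 393, 521, 667
Second differences: 110, 128, 146
Third differences: 18, 18
Constant third difference = 18.
Extend backward: 110 − 18 = 92;  283 − 92 = 191;  387 − 191 = 196

196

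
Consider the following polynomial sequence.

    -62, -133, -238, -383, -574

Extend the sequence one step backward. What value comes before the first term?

-19

D1: -71  -105  -145  -191
D2: -34  -40  -46
D3: -6  -6
The third differences are constant at -6.
Work back: -34 + 6 = -28;  -71 + 28 = -43;  -62 + 43 = -19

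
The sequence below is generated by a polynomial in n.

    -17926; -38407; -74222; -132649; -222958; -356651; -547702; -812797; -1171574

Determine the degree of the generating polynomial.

D1: -20481, -35815, -58427, -90309, -133693, -191051, -265095, -358777
D2: -15334, -22612, -31882, -43384, -57358, -74044, -93682
D3: -7278, -9270, -11502, -13974, -16686, -19638
D4: -1992, -2232, -2472, -2712, -2952
D5: -240, -240, -240, -240
The fifth differences are constant, so the polynomial has degree 5.

5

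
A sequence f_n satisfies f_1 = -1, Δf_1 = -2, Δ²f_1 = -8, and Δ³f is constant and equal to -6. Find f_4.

Build the table forward from the leading diagonal:
Third differences: -6  -6  -6  -6
Second differences: -8  -14  -20  -26
First differences: -2  -10  -24  -44
f: -1  -3  -13  -37

-37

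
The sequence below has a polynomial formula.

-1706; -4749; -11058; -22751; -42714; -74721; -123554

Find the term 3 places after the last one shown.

-3043, -6309, -11693, -19963, -32007, -48833
-3266, -5384, -8270, -12044, -16826
-2118, -2886, -3774, -4782
-768, -888, -1008
-120, -120
Fifth differences constant at -120.
-1008 − 120 = -1128;  -4782 − 1128 = -5910;  -16826 − 5910 = -22736;  -48833 − 22736 = -71569;  -123554 − 71569 = -195123
-1128 − 120 = -1248;  -5910 − 1248 = -7158;  -22736 − 7158 = -29894;  -71569 − 29894 = -101463;  -195123 − 101463 = -296586
-1248 − 120 = -1368;  -7158 − 1368 = -8526;  -29894 − 8526 = -38420;  -101463 − 38420 = -139883;  -296586 − 139883 = -436469

-436469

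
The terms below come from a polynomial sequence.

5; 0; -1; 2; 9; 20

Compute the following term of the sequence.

First differences: -5, -1, 3, 7, 11
Second differences: 4, 4, 4, 4
Constant second difference = 4, so extend:
11 + 4 = 15;  20 + 15 = 35

35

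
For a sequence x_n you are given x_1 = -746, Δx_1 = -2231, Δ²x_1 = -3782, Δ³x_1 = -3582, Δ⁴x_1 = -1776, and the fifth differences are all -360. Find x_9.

-469562

Build the table forward from the leading diagonal:
Fifth differences: -360, -360, -360, -360, -360, -360, -360, -360, -360
Fourth differences: -1776, -2136, -2496, -2856, -3216, -3576, -3936, -4296, -4656
Third differences: -3582, -5358, -7494, -9990, -12846, -16062, -19638, -23574, -27870
Second differences: -3782, -7364, -12722, -20216, -30206, -43052, -59114, -78752, -102326
First differences: -2231, -6013, -13377, -26099, -46315, -76521, -119573, -178687, -257439
x: -746, -2977, -8990, -22367, -48466, -94781, -171302, -290875, -469562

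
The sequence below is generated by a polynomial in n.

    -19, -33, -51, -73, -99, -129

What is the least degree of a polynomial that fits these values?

2

First differences: -14, -18, -22, -26, -30
Second differences: -4, -4, -4, -4
The second differences are constant, so the polynomial has degree 2.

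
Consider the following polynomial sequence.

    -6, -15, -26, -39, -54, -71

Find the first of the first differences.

D1: -9, -11, -13, -15, -17
D2: -2, -2, -2, -2

-9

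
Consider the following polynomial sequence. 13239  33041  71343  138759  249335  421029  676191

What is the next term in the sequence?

19802, 38302, 67416, 110576, 171694, 255162
18500, 29114, 43160, 61118, 83468
10614, 14046, 17958, 22350
3432, 3912, 4392
480, 480
Fifth differences constant at 480.
4392 + 480 = 4872;  22350 + 4872 = 27222;  83468 + 27222 = 110690;  255162 + 110690 = 365852;  676191 + 365852 = 1042043

1042043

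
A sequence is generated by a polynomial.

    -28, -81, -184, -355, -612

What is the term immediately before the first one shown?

-7

First differences: -53  -103  -171  -257
Second differences: -50  -68  -86
Third differences: -18  -18
The third differences are constant at -18.
Work back: -50 + 18 = -32;  -53 + 32 = -21;  -28 + 21 = -7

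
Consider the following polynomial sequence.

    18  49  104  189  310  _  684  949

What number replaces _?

473

Using the first 5 terms:
D1: 31  55  85  121
D2: 24  30  36
D3: 6  6
Constant third difference = 6.
Extend forward: 36 + 6 = 42;  121 + 42 = 163;  310 + 163 = 473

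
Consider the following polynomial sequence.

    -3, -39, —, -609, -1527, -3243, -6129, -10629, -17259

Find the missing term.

Using the last 6 terms:
D1: -918, -1716, -2886, -4500, -6630
D2: -798, -1170, -1614, -2130
D3: -372, -444, -516
D4: -72, -72
Constant fourth difference = -72.
Extend backward: -372 + 72 = -300;  -798 + 300 = -498;  -918 + 498 = -420;  -609 + 420 = -189

-189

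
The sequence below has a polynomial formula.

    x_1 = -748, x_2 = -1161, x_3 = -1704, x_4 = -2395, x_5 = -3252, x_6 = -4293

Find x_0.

-447

First differences: -413  -543  -691  -857  -1041
Second differences: -130  -148  -166  -184
Third differences: -18  -18  -18
The third differences are constant at -18.
Work back: -130 + 18 = -112;  -413 + 112 = -301;  -748 + 301 = -447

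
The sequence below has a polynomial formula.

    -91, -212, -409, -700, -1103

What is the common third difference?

Δ: -121, -197, -291, -403
Δ²: -76, -94, -112
Δ³: -18, -18

-18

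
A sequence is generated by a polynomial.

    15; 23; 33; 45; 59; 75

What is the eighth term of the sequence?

8, 10, 12, 14, 16
2, 2, 2, 2
Second differences constant at 2.
16 + 2 = 18;  75 + 18 = 93
18 + 2 = 20;  93 + 20 = 113

113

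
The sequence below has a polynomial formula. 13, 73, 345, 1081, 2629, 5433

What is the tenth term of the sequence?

60  272  736  1548  2804
212  464  812  1256
252  348  444
96  96
The fourth differences are constant (96).
444 + 96 = 540;  1256 + 540 = 1796;  2804 + 1796 = 4600;  5433 + 4600 = 10033
540 + 96 = 636;  1796 + 636 = 2432;  4600 + 2432 = 7032;  10033 + 7032 = 17065
636 + 96 = 732;  2432 + 732 = 3164;  7032 + 3164 = 10196;  17065 + 10196 = 27261
732 + 96 = 828;  3164 + 828 = 3992;  10196 + 3992 = 14188;  27261 + 14188 = 41449

41449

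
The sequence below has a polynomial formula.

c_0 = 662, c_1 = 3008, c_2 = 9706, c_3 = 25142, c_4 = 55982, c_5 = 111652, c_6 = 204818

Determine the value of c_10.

1346042

D1: 2346, 6698, 15436, 30840, 55670, 93166
D2: 4352, 8738, 15404, 24830, 37496
D3: 4386, 6666, 9426, 12666
D4: 2280, 2760, 3240
D5: 480, 480
Constant fifth difference = 480, so extend:
3240 + 480 = 3720;  12666 + 3720 = 16386;  37496 + 16386 = 53882;  93166 + 53882 = 147048;  204818 + 147048 = 351866
3720 + 480 = 4200;  16386 + 4200 = 20586;  53882 + 20586 = 74468;  147048 + 74468 = 221516;  351866 + 221516 = 573382
4200 + 480 = 4680;  20586 + 4680 = 25266;  74468 + 25266 = 99734;  221516 + 99734 = 321250;  573382 + 321250 = 894632
4680 + 480 = 5160;  25266 + 5160 = 30426;  99734 + 30426 = 130160;  321250 + 130160 = 451410;  894632 + 451410 = 1346042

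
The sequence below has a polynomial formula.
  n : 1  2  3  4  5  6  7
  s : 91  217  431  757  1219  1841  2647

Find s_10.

6409

D1: 126 , 214 , 326 , 462 , 622 , 806
D2: 88 , 112 , 136 , 160 , 184
D3: 24 , 24 , 24 , 24
Third differences constant at 24.
184 + 24 = 208;  806 + 208 = 1014;  2647 + 1014 = 3661
208 + 24 = 232;  1014 + 232 = 1246;  3661 + 1246 = 4907
232 + 24 = 256;  1246 + 256 = 1502;  4907 + 1502 = 6409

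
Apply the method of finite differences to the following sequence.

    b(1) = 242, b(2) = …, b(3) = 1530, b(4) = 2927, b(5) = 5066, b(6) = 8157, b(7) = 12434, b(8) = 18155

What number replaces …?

Using the last 6 terms:
Δ: 1397, 2139, 3091, 4277, 5721
Δ²: 742, 952, 1186, 1444
Δ³: 210, 234, 258
Δ⁴: 24, 24
Constant fourth difference = 24.
Extend backward: 210 − 24 = 186;  742 − 186 = 556;  1397 − 556 = 841;  1530 − 841 = 689

689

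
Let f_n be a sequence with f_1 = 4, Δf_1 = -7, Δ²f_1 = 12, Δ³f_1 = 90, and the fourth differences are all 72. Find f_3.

2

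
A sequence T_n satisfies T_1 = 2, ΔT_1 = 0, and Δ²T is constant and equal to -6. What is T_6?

-58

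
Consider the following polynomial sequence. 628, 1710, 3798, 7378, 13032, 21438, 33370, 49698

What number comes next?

71388

First differences: 1082, 2088, 3580, 5654, 8406, 11932, 16328
Second differences: 1006, 1492, 2074, 2752, 3526, 4396
Third differences: 486, 582, 678, 774, 870
Fourth differences: 96, 96, 96, 96
Fourth differences constant at 96.
870 + 96 = 966;  4396 + 966 = 5362;  16328 + 5362 = 21690;  49698 + 21690 = 71388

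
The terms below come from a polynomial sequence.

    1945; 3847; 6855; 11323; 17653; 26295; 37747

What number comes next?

52555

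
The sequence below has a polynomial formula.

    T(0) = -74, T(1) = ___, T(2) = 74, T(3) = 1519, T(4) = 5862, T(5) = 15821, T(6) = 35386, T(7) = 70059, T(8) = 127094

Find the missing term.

Using the last 7 terms:
Δ: 1445, 4343, 9959, 19565, 34673, 57035
Δ²: 2898, 5616, 9606, 15108, 22362
Δ³: 2718, 3990, 5502, 7254
Δ⁴: 1272, 1512, 1752
Δ⁵: 240, 240
Constant fifth difference = 240.
Extend backward: 1272 − 240 = 1032;  2718 − 1032 = 1686;  2898 − 1686 = 1212;  1445 − 1212 = 233;  74 − 233 = -159

-159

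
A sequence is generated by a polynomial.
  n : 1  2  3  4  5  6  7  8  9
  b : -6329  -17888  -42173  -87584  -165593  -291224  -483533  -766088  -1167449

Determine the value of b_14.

-6365864

D1: -11559  -24285  -45411  -78009  -125631  -192309  -282555  -401361
D2: -12726  -21126  -32598  -47622  -66678  -90246  -118806
D3: -8400  -11472  -15024  -19056  -23568  -28560
D4: -3072  -3552  -4032  -4512  -4992
D5: -480  -480  -480  -480
Constant fifth difference = -480, so extend:
-4992 − 480 = -5472;  -28560 − 5472 = -34032;  -118806 − 34032 = -152838;  -401361 − 152838 = -554199;  -1167449 − 554199 = -1721648
-5472 − 480 = -5952;  -34032 − 5952 = -39984;  -152838 − 39984 = -192822;  -554199 − 192822 = -747021;  -1721648 − 747021 = -2468669
-5952 − 480 = -6432;  -39984 − 6432 = -46416;  -192822 − 46416 = -239238;  -747021 − 239238 = -986259;  -2468669 − 986259 = -3454928
-6432 − 480 = -6912;  -46416 − 6912 = -53328;  -239238 − 53328 = -292566;  -986259 − 292566 = -1278825;  -3454928 − 1278825 = -4733753
-6912 − 480 = -7392;  -53328 − 7392 = -60720;  -292566 − 60720 = -353286;  -1278825 − 353286 = -1632111;  -4733753 − 1632111 = -6365864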